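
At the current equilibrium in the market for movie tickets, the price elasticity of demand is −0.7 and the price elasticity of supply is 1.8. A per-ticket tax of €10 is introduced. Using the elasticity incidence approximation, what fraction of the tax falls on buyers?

Incidence ratio: buyers' share ≈ εs / (εs + |εd|) = 1.8 / (1.8 + 0.7) = 0.72.
Supply is the more elastic side, so buyers bear the larger share.

Buyers' share ≈ 0.72.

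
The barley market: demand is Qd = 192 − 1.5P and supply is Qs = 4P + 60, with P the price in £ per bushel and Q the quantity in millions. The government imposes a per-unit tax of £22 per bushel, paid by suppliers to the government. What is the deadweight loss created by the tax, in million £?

Before the tax: set 192 − 1.5P = 4P + 60 → P* = £24, Q* = 156.
With the tax collected from suppliers, supply shifts: Qs = 4(P − 22) + 60.
Solving gives Q = 132 with consumers paying £40 and suppliers receiving £18 (the £22 wedge).
Quantity falls by |ΔQ| = |156 − 132| = 24.
DWL = ½ · t · |ΔQ| = ½ · 22 · 24 = £264.

Deadweight loss = £264 million.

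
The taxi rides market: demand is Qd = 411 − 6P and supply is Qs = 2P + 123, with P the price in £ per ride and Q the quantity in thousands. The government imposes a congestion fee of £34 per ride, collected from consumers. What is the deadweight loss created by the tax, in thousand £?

Deadweight loss = £867 thousand.

Without the tax, 411 − 6P = 2P + 123 gives 8P = 288, so P* = £36 and Q* = 195.
With the tax collected from consumers, demand (in seller-price terms) shifts: Qd = 411 − 6(P + 34).
Solving gives Q = 144 with consumers paying £44.5 and suppliers receiving £10.5 (the £34 wedge).
Quantity falls by |ΔQ| = |195 − 144| = 51.
DWL = ½ · t · |ΔQ| = ½ · 34 · 51 = £867.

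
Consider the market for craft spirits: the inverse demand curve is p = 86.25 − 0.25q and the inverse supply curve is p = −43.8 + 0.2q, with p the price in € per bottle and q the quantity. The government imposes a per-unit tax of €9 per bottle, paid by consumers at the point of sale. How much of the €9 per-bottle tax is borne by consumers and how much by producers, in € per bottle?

Inverting to q(p) form: qd = 345 − 4p; qs = 5p + 219.
Before the tax: set 345 − 4p = 5p + 219 → p* = €14, q* = 289.
With the tax collected from consumers, demand (in seller-price terms) shifts: qd = 345 − 4(p + 9).
New equilibrium: consumers pay €19, producers receive €10, q = 269. (Wedge: pb − ps = 9.)
Burden on consumers: €5; on producers: €4. (They sum to €9.)

Consumers bear €5 per bottle; producers bear €4 per bottle.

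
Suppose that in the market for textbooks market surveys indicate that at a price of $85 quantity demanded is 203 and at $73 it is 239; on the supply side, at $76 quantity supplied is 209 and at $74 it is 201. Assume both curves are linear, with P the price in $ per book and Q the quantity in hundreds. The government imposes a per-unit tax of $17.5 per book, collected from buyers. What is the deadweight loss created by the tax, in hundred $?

Deadweight loss = $262.5 hundred.

Demand slope: (239 − 203)/(73 − 85) = -3, so Qd = 458 − 3P.
Supply slope: (201 − 209)/(74 − 76) = 4, so Qs = 4P − 95.
Before the tax: set 458 − 3P = 4P − 95 → P* = $79, Q* = 221.
With the tax collected from buyers, demand (in seller-price terms) shifts: Qd = 458 − 3(P + 17.5).
New equilibrium: buyers pay $89, suppliers receive $71.5, Q = 191. (Wedge: Pb − Ps = 17.5.)
Quantity falls by |ΔQ| = |221 − 191| = 30.
DWL = ½ · t · |ΔQ| = ½ · 17.5 · 30 = $262.5.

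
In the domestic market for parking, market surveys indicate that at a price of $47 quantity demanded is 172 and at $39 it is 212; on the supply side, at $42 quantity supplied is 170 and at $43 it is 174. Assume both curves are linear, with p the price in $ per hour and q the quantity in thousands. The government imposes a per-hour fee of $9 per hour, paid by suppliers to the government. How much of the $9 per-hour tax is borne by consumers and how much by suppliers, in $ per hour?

Demand slope: (212 − 172)/(39 − 47) = -5, so qd = 407 − 5p.
Supply slope: (174 − 170)/(43 − 42) = 4, so qs = 4p + 2.
Without the tax, 407 − 5p = 4p + 2 gives 9p = 405, so p* = $45 and q* = 182.
With the tax collected from suppliers, supply shifts: qs = 4(p − 9) + 2.
New equilibrium: consumers pay $49, suppliers receive $40, q = 162. (Wedge: pb − ps = 9.)
Burden on consumers: $4; on suppliers: $5. (They sum to $9.)
The less price-elastic side of the market bears the larger share of a per-unit tax.

Consumers bear $4 per hour; suppliers bear $5 per hour.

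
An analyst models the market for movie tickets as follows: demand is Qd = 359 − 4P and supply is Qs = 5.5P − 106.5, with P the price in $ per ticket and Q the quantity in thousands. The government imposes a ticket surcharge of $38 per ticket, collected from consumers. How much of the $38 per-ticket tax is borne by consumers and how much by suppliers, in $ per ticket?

Before the tax: set 359 − 4P = 5.5P − 106.5 → P* = $49, Q* = 163.
With the tax collected from consumers, demand (in seller-price terms) shifts: Qd = 359 − 4(P + 38).
New equilibrium: consumers pay $71, suppliers receive $33, Q = 75. (Wedge: Pb − Ps = 38.)
Burden on consumers: $22; on suppliers: $16. (They sum to $38.)
The less price-elastic side of the market bears the larger share of a per-unit tax.

Consumers bear $22 per ticket; suppliers bear $16 per ticket.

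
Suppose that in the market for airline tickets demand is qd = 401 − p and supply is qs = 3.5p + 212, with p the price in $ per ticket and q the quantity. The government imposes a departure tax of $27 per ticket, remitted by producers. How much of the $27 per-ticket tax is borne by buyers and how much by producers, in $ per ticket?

Buyers bear $21 per ticket; producers bear $6 per ticket.

Before the tax: set 401 − p = 3.5p + 212 → p* = $42, q* = 359.
With the tax collected from producers, supply shifts: qs = 3.5(p − 27) + 212.
New equilibrium: buyers pay $63, producers receive $36, q = 338. (Wedge: pb − ps = 27.)
Burden on buyers: $21; on producers: $6. (They sum to $27.)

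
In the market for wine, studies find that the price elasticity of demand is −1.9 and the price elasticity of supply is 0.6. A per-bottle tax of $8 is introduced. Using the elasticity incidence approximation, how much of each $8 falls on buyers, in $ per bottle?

Buyers bear ≈ $1.92 per bottle.

Incidence ratio: buyers' share ≈ εs / (εs + |εd|) = 0.6 / (0.6 + 1.9) = 0.24.
So buyers bear ≈ 0.24 × $8 = $1.92; sellers bear $6.08.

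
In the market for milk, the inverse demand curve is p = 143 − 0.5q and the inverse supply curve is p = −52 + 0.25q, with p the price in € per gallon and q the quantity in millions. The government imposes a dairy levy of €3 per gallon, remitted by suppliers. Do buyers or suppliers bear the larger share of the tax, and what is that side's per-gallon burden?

Inverting to q(p) form: qd = 286 − 2p; qs = 4p + 208.
Before the tax: set 286 − 2p = 4p + 208 → p* = €13, q* = 260.
With the tax collected from suppliers, supply shifts: qs = 4(p − 3) + 208.
Solving gives q = 256 with buyers paying €15 and suppliers receiving €12 (the €3 wedge).
Per-gallon burden: buyers €2, suppliers €1.
Buyers take the larger share because demand is less price-elastic here (demand slope 2 vs supply slope 4).
The less price-elastic side of the market bears the larger share of a per-unit tax.

Buyers bear the larger share: €2 per gallon.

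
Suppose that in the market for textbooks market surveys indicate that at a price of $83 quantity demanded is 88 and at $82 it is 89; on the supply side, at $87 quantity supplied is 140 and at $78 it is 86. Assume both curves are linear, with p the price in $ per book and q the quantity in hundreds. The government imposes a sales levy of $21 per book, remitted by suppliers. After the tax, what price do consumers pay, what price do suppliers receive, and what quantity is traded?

Consumers pay $97; suppliers receive $76; quantity = 74.

Demand slope: (89 − 88)/(82 − 83) = -1, so qd = 171 − p.
Supply slope: (86 − 140)/(78 − 87) = 6, so qs = 6p − 382.
Without the tax, 171 − p = 6p − 382 gives 7p = 553, so p* = $79 and q* = 92.
With the tax collected from suppliers, supply shifts: qs = 6(p − 21) − 382.
Solving gives q = 74 with consumers paying $97 and suppliers receiving $76 (the $21 wedge).
The less price-elastic side of the market bears the larger share of a per-unit tax.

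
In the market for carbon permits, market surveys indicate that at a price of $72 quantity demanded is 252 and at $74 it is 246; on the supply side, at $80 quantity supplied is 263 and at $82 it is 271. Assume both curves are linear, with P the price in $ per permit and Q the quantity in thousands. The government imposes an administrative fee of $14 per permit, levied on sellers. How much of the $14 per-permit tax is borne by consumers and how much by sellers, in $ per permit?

Consumers bear $8 per permit; sellers bear $6 per permit.

Demand slope: (246 − 252)/(74 − 72) = -3, so Qd = 468 − 3P.
Supply slope: (271 − 263)/(82 − 80) = 4, so Qs = 4P − 57.
Without the tax, 468 − 3P = 4P − 57 gives 7P = 525, so P* = $75 and Q* = 243.
With the tax collected from sellers, supply shifts: Qs = 4(P − 14) − 57.
Solving gives Q = 219 with consumers paying $83 and sellers receiving $69 (the $14 wedge).
Burden on consumers: $8; on sellers: $6. (They sum to $14.)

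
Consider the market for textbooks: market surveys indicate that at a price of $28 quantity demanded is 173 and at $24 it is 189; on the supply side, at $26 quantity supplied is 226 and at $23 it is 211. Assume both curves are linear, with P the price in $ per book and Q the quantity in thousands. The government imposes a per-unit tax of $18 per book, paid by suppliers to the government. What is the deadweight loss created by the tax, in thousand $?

Deadweight loss = $360 thousand.

Demand slope: (189 − 173)/(24 − 28) = -4, so Qd = 285 − 4P.
Supply slope: (211 − 226)/(23 − 26) = 5, so Qs = 5P + 96.
Without the tax, 285 − 4P = 5P + 96 gives 9P = 189, so P* = $21 and Q* = 201.
With the tax collected from suppliers, supply shifts: Qs = 5(P − 18) + 96.
Solving gives Q = 161 with consumers paying $31 and suppliers receiving $13 (the $18 wedge).
Quantity falls by |ΔQ| = |201 − 161| = 40.
DWL = ½ · t · |ΔQ| = ½ · 18 · 40 = $360.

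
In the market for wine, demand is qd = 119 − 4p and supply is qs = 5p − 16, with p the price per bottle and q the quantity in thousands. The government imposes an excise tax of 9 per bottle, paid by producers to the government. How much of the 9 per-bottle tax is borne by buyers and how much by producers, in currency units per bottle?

Buyers bear 5 per bottle; producers bear 4 per bottle.

Before the tax: set 119 − 4p = 5p − 16 → p* = 15, q* = 59.
With the tax collected from producers, supply shifts: qs = 5(p − 9) − 16.
New equilibrium: buyers pay 20, producers receive 11, q = 39. (Wedge: pb − ps = 9.)
Burden on buyers: 5; on producers: 4. (They sum to 9.)
The less price-elastic side of the market bears the larger share of a per-unit tax.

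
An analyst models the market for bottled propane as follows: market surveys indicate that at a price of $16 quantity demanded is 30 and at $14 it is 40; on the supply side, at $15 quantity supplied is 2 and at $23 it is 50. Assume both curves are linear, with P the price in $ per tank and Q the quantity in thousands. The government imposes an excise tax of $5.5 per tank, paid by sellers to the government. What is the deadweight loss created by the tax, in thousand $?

Deadweight loss = $41.25 thousand.

Demand slope: (40 − 30)/(14 − 16) = -5, so Qd = 110 − 5P.
Supply slope: (50 − 2)/(23 − 15) = 6, so Qs = 6P − 88.
Without the tax, 110 − 5P = 6P − 88 gives 11P = 198, so P* = $18 and Q* = 20.
With the tax collected from sellers, supply shifts: Qs = 6(P − 5.5) − 88.
New equilibrium: buyers pay $21, sellers receive $15.5, Q = 5. (Wedge: Pb − Ps = 5.5.)
Quantity falls by |ΔQ| = |20 − 5| = 15.
DWL = ½ · t · |ΔQ| = ½ · 5.5 · 15 = $41.25.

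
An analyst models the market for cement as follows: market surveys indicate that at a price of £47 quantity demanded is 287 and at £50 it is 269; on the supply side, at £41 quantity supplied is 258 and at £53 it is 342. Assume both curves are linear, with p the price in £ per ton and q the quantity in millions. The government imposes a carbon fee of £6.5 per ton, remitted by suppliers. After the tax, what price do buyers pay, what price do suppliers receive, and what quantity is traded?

Demand slope: (269 − 287)/(50 − 47) = -6, so qd = 569 − 6p.
Supply slope: (342 − 258)/(53 − 41) = 7, so qs = 7p − 29.
Without the tax, 569 − 6p = 7p − 29 gives 13p = 598, so p* = £46 and q* = 293.
With the tax collected from suppliers, supply shifts: qs = 7(p − 6.5) − 29.
New equilibrium: buyers pay £49.5, suppliers receive £43, q = 272. (Wedge: pb − ps = 6.5.)
The less price-elastic side of the market bears the larger share of a per-unit tax.

Buyers pay £49.5; suppliers receive £43; quantity = 272.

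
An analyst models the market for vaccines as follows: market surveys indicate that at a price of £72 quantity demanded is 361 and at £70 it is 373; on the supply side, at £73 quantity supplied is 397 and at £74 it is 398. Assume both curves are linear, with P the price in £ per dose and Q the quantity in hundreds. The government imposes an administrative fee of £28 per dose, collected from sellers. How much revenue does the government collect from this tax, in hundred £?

Tax revenue = £10276 hundred.

Demand slope: (373 − 361)/(70 − 72) = -6, so Qd = 793 − 6P.
Supply slope: (398 − 397)/(74 − 73) = 1, so Qs = P + 324.
Without the tax, 793 − 6P = P + 324 gives 7P = 469, so P* = £67 and Q* = 391.
With the tax collected from sellers, supply shifts: Qs = (P − 28) + 324.
New equilibrium: buyers pay £71, sellers receive £43, Q = 367. (Wedge: Pb − Ps = 28.)
Revenue = t · Q = 28 · 367 = £10276.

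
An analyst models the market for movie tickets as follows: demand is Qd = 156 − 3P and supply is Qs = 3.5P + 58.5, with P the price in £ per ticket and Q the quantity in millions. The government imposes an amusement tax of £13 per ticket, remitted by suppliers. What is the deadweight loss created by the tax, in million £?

Deadweight loss = £136.5 million.

Without the tax, 156 − 3P = 3.5P + 58.5 gives 6.5P = 97.5, so P* = £15 and Q* = 111.
With the tax collected from suppliers, supply shifts: Qs = 3.5(P − 13) + 58.5.
New equilibrium: buyers pay £22, suppliers receive £9, Q = 90. (Wedge: Pb − Ps = 13.)
Quantity falls by |ΔQ| = |111 − 90| = 21.
DWL = ½ · t · |ΔQ| = ½ · 13 · 21 = £136.5.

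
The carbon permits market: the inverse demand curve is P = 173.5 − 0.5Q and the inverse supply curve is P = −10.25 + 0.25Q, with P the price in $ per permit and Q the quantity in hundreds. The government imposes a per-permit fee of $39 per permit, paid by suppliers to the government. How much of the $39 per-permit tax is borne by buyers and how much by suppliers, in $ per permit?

Inverting to Q(P) form: Qd = 347 − 2P; Qs = 4P + 41.
Before the tax: set 347 − 2P = 4P + 41 → P* = $51, Q* = 245.
With the tax collected from suppliers, supply shifts: Qs = 4(P − 39) + 41.
Solving gives Q = 193 with buyers paying $77 and suppliers receiving $38 (the $39 wedge).
Burden on buyers: $26; on suppliers: $13. (They sum to $39.)

Buyers bear $26 per permit; suppliers bear $13 per permit.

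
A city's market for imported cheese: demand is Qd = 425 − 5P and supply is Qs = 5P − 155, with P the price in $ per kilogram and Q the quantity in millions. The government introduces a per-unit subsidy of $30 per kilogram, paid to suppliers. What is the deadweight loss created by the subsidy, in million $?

Deadweight loss = $1125 million.

Without the subsidy, 425 − 5P = 5P − 155 gives 10P = 580, so P* = $58 and Q* = 135.
With a per-unit subsidy paid to suppliers, each receives P + 30 per unit sold, so supply becomes Qs = 5(P + 30) − 155.
New equilibrium: buyers pay $43, suppliers receive $73, Q = 210. (Wedge: Pb − Ps = −30.)
Quantity rises by |ΔQ| = |135 − 210| = 75.
DWL = ½ · t · |ΔQ| = ½ · 30 · 75 = $1125.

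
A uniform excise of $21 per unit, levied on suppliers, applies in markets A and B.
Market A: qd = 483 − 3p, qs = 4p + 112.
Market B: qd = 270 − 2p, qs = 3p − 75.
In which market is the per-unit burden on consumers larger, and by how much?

Market A: pre-tax p* = $53, q* = 324; post-tax q = 288; per-unit burden on consumers = $12.
Market B: pre-tax p* = $69, q* = 132; post-tax q = 106.8; per-unit burden on consumers = $12.6.
Difference: $12 vs $12.6 → market B is larger by $0.6.

Market B, by $0.6.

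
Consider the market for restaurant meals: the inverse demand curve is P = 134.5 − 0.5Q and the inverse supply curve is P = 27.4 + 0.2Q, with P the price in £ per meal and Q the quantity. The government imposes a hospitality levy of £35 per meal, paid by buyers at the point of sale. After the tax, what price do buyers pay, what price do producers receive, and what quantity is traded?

Inverting to Q(P) form: Qd = 269 − 2P; Qs = 5P − 137.
Before the tax: set 269 − 2P = 5P − 137 → P* = £58, Q* = 153.
With the tax collected from buyers, demand (in seller-price terms) shifts: Qd = 269 − 2(P + 35).
Solving gives Q = 103 with buyers paying £83 and producers receiving £48 (the £35 wedge).
The less price-elastic side of the market bears the larger share of a per-unit tax.

Buyers pay £83; producers receive £48; quantity = 103.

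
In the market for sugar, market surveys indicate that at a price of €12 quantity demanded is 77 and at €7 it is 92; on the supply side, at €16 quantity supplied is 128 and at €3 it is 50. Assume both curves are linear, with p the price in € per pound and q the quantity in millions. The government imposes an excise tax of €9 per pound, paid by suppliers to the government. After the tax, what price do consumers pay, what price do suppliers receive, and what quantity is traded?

Consumers pay €15; suppliers receive €6; quantity = 68.

Demand slope: (92 − 77)/(7 − 12) = -3, so qd = 113 − 3p.
Supply slope: (50 − 128)/(3 − 16) = 6, so qs = 6p + 32.
Before the tax: set 113 − 3p = 6p + 32 → p* = €9, q* = 86.
With the tax collected from suppliers, supply shifts: qs = 6(p − 9) + 32.
New equilibrium: consumers pay €15, suppliers receive €6, q = 68. (Wedge: pb − ps = 9.)
The less price-elastic side of the market bears the larger share of a per-unit tax.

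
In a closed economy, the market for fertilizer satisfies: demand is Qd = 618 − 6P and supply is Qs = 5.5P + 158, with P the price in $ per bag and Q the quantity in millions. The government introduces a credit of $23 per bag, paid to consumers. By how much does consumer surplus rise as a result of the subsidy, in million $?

Consumer surplus rises by $4521 million.

Without the subsidy, 618 − 6P = 5.5P + 158 gives 11.5P = 460, so P* = $40 and Q* = 378.
With a per-unit subsidy paid to consumers, each effectively pays P − 23, so demand becomes Qd = 618 − 6(P − 23).
Solving gives Q = 444 with consumers paying $29 and producers receiving $52 (the $23 wedge).
ΔCS is the trapezoid between Q = 444 and Q = 378 of height $11: ½ · (378 + 444) · 11 = $4521.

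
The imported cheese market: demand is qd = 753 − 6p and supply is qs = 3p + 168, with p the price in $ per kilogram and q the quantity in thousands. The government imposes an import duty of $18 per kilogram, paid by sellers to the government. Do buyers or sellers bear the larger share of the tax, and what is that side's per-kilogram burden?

Without the tax, 753 − 6p = 3p + 168 gives 9p = 585, so p* = $65 and q* = 363.
With the tax collected from sellers, supply shifts: qs = 3(p − 18) + 168.
New equilibrium: buyers pay $71, sellers receive $53, q = 327. (Wedge: pb − ps = 18.)
Per-kilogram burden: buyers $6, sellers $12.
Sellers take the larger share because supply is less price-elastic here (demand slope 6 vs supply slope 3).

Sellers bear the larger share: $12 per kilogram.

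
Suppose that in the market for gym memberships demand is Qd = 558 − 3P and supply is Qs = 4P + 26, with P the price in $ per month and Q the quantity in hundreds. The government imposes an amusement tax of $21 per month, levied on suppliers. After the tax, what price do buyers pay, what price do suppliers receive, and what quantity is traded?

Buyers pay $88; suppliers receive $67; quantity = 294.

Before the tax: set 558 − 3P = 4P + 26 → P* = $76, Q* = 330.
With the tax collected from suppliers, supply shifts: Qs = 4(P − 21) + 26.
New equilibrium: buyers pay $88, suppliers receive $67, Q = 294. (Wedge: Pb − Ps = 21.)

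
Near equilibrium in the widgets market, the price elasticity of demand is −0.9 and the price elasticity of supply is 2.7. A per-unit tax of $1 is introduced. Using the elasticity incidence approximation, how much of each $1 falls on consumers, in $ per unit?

Consumers bear ≈ $0.75 per unit.

Incidence ratio: consumers' share ≈ εs / (εs + |εd|) = 2.7 / (2.7 + 0.9) = 0.75.
So consumers bear ≈ 0.75 × $1 = $0.75; suppliers bear $0.25.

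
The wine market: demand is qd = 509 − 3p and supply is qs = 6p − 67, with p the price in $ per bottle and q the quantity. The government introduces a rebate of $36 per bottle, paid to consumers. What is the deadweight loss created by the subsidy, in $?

Before the subsidy: set 509 − 3p = 6p − 67 → p* = $64, q* = 317.
With a per-unit subsidy paid to consumers, each effectively pays p − 36, so demand becomes qd = 509 − 3(p − 36).
New equilibrium: consumers pay $40, suppliers receive $76, q = 389. (Wedge: pb − ps = −36.)
Quantity rises by |ΔQ| = |317 − 389| = 72.
DWL = ½ · t · |ΔQ| = ½ · 36 · 72 = $1296.

Deadweight loss = $1296.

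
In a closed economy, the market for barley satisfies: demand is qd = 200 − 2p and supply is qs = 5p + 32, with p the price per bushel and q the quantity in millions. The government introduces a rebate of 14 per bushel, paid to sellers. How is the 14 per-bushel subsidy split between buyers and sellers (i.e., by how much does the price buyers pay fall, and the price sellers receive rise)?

Buyers gain 10 per bushel; sellers gain 4 per bushel.

Before the subsidy: set 200 − 2p = 5p + 32 → p* = 24, q* = 152.
With a per-unit subsidy paid to sellers, each receives p + 14 per unit sold, so supply becomes qs = 5(p + 14) + 32.
New equilibrium: buyers pay 14, sellers receive 28, q = 172. (Wedge: pb − ps = −14.)
Gain to buyers: 10; to sellers: 4. (They sum to 14.)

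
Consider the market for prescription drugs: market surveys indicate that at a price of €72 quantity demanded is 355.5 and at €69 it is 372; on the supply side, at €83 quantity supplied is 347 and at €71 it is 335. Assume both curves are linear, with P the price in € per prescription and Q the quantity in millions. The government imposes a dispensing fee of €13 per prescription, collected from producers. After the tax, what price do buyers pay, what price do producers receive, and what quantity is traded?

Demand slope: (372 − 355.5)/(69 − 72) = -5.5, so Qd = 751.5 − 5.5P.
Supply slope: (335 − 347)/(71 − 83) = 1, so Qs = P + 264.
Before the tax: set 751.5 − 5.5P = P + 264 → P* = €75, Q* = 339.
With the tax collected from producers, supply shifts: Qs = (P − 13) + 264.
New equilibrium: buyers pay €77, producers receive €64, Q = 328. (Wedge: Pb − Ps = 13.)
The less price-elastic side of the market bears the larger share of a per-unit tax.

Buyers pay €77; producers receive €64; quantity = 328.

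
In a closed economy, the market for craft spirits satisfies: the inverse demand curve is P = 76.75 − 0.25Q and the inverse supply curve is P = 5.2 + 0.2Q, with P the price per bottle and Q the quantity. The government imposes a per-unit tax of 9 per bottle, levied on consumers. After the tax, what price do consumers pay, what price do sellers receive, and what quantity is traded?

Consumers pay 42; sellers receive 33; quantity = 139.

Inverting to Q(P) form: Qd = 307 − 4P; Qs = 5P − 26.
Without the tax, 307 − 4P = 5P − 26 gives 9P = 333, so P* = 37 and Q* = 159.
With the tax collected from consumers, demand (in seller-price terms) shifts: Qd = 307 − 4(P + 9).
Solving gives Q = 139 with consumers paying 42 and sellers receiving 33 (the 9 wedge).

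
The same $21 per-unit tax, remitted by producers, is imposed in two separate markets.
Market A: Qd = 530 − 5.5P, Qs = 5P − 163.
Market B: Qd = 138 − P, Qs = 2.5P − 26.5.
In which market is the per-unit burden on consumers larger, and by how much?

Market A: pre-tax P* = $66, Q* = 167; post-tax Q = 112; per-unit burden on consumers = $10.
Market B: pre-tax P* = $47, Q* = 91; post-tax Q = 76; per-unit burden on consumers = $15.
Difference: $10 vs $15 → market B is larger by $5.

Market B, by $5.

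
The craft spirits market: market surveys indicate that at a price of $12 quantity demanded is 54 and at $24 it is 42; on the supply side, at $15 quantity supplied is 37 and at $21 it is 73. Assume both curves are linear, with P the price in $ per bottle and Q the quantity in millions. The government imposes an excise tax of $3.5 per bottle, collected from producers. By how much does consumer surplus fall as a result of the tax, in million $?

Demand slope: (42 − 54)/(24 − 12) = -1, so Qd = 66 − P.
Supply slope: (73 − 37)/(21 − 15) = 6, so Qs = 6P − 53.
Before the tax: set 66 − P = 6P − 53 → P* = $17, Q* = 49.
With the tax collected from producers, supply shifts: Qs = 6(P − 3.5) − 53.
New equilibrium: consumers pay $20, producers receive $16.5, Q = 46. (Wedge: Pb − Ps = 3.5.)
ΔCS is the trapezoid between Q = 46 and Q = 49 of height $3: ½ · (49 + 46) · 3 = $142.5.

Consumer surplus falls by $142.5 million.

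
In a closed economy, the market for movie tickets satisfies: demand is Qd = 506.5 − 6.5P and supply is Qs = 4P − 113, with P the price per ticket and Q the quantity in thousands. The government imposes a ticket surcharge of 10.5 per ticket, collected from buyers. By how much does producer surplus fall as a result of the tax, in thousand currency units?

Producer surplus falls by 715 thousand.

Before the tax: set 506.5 − 6.5P = 4P − 113 → P* = 59, Q* = 123.
With the tax collected from buyers, demand (in seller-price terms) shifts: Qd = 506.5 − 6.5(P + 10.5).
Solving gives Q = 97 with buyers paying 63 and sellers receiving 52.5 (the 10.5 wedge).
ΔPS is the trapezoid between Q = 97 and Q = 123 of height 6.5: ½ · (123 + 97) · 6.5 = 715.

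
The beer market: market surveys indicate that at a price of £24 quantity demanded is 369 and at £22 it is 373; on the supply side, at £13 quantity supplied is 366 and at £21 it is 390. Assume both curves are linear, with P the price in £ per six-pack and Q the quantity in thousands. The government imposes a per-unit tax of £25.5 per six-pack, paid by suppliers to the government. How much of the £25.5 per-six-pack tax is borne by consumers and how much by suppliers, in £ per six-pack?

Consumers bear £15.3 per six-pack; suppliers bear £10.2 per six-pack.

Demand slope: (373 − 369)/(22 − 24) = -2, so Qd = 417 − 2P.
Supply slope: (390 − 366)/(21 − 13) = 3, so Qs = 3P + 327.
Before the tax: set 417 − 2P = 3P + 327 → P* = £18, Q* = 381.
With the tax collected from suppliers, supply shifts: Qs = 3(P − 25.5) + 327.
New equilibrium: consumers pay £33.3, suppliers receive £7.8, Q = 350.4. (Wedge: Pb − Ps = 25.5.)
Burden on consumers: £15.3; on suppliers: £10.2. (They sum to £25.5.)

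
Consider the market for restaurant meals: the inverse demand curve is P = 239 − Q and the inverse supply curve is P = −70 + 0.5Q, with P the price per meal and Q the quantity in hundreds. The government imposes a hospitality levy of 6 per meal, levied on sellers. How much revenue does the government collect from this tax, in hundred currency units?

Tax revenue = 1212 hundred.

Inverting to Q(P) form: Qd = 239 − P; Qs = 2P + 140.
Before the tax: set 239 − P = 2P + 140 → P* = 33, Q* = 206.
With the tax collected from sellers, supply shifts: Qs = 2(P − 6) + 140.
Solving gives Q = 202 with consumers paying 37 and sellers receiving 31 (the 6 wedge).
Revenue = t · Q = 6 · 202 = 1212.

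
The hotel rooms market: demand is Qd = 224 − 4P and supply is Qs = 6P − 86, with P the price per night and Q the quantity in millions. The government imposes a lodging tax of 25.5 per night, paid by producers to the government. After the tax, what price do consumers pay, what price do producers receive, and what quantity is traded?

Consumers pay 46.3; producers receive 20.8; quantity = 38.8.

Without the tax, 224 − 4P = 6P − 86 gives 10P = 310, so P* = 31 and Q* = 100.
With the tax collected from producers, supply shifts: Qs = 6(P − 25.5) − 86.
Solving gives Q = 38.8 with consumers paying 46.3 and producers receiving 20.8 (the 25.5 wedge).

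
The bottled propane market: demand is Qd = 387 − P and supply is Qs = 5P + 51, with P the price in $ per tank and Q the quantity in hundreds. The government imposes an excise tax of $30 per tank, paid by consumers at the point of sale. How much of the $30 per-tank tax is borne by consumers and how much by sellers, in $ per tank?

Without the tax, 387 − P = 5P + 51 gives 6P = 336, so P* = $56 and Q* = 331.
With the tax collected from consumers, demand (in seller-price terms) shifts: Qd = 387 − (P + 30).
New equilibrium: consumers pay $81, sellers receive $51, Q = 306. (Wedge: Pb − Ps = 30.)
Burden on consumers: $25; on sellers: $5. (They sum to $30.)
The less price-elastic side of the market bears the larger share of a per-unit tax.

Consumers bear $25 per tank; sellers bear $5 per tank.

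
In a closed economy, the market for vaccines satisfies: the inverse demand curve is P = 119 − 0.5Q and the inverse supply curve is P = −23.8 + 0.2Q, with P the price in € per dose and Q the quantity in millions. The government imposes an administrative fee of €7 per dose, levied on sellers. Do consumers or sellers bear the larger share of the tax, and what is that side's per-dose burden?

Inverting to Q(P) form: Qd = 238 − 2P; Qs = 5P + 119.
Without the tax, 238 − 2P = 5P + 119 gives 7P = 119, so P* = €17 and Q* = 204.
With the tax collected from sellers, supply shifts: Qs = 5(P − 7) + 119.
Solving gives Q = 194 with consumers paying €22 and sellers receiving €15 (the €7 wedge).
Per-dose burden: consumers €5, sellers €2.
Consumers take the larger share because demand is less price-elastic here (demand slope 2 vs supply slope 5).
The less price-elastic side of the market bears the larger share of a per-unit tax.

Consumers bear the larger share: €5 per dose.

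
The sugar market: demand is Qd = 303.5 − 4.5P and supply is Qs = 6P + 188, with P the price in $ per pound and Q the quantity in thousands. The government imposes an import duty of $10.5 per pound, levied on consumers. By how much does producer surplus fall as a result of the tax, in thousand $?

Before the tax: set 303.5 − 4.5P = 6P + 188 → P* = $11, Q* = 254.
With the tax collected from consumers, demand (in seller-price terms) shifts: Qd = 303.5 − 4.5(P + 10.5).
New equilibrium: consumers pay $17, producers receive $6.5, Q = 227. (Wedge: Pb − Ps = 10.5.)
ΔPS is the trapezoid between Q = 227 and Q = 254 of height $4.5: ½ · (254 + 227) · 4.5 = $1082.25.

Producer surplus falls by $1082.25 thousand.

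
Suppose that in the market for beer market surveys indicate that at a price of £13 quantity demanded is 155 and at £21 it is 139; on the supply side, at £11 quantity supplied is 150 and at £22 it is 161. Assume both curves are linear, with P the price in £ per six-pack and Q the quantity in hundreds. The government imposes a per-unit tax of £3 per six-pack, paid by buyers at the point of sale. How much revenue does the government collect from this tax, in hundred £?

Tax revenue = £453 hundred.

Demand slope: (139 − 155)/(21 − 13) = -2, so Qd = 181 − 2P.
Supply slope: (161 − 150)/(22 − 11) = 1, so Qs = P + 139.
Before the tax: set 181 − 2P = P + 139 → P* = £14, Q* = 153.
With the tax collected from buyers, demand (in seller-price terms) shifts: Qd = 181 − 2(P + 3).
Solving gives Q = 151 with buyers paying £15 and suppliers receiving £12 (the £3 wedge).
Revenue = t · Q = 3 · 151 = £453.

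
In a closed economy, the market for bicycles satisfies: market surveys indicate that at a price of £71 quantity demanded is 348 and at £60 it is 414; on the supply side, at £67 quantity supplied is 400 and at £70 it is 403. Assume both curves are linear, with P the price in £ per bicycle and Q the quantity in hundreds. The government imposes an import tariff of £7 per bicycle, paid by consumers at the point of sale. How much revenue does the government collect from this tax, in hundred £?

Tax revenue = £2730 hundred.

Demand slope: (414 − 348)/(60 − 71) = -6, so Qd = 774 − 6P.
Supply slope: (403 − 400)/(70 − 67) = 1, so Qs = P + 333.
Without the tax, 774 − 6P = P + 333 gives 7P = 441, so P* = £63 and Q* = 396.
With the tax collected from consumers, demand (in seller-price terms) shifts: Qd = 774 − 6(P + 7).
Solving gives Q = 390 with consumers paying £64 and suppliers receiving £57 (the £7 wedge).
Revenue = t · Q = 7 · 390 = £2730.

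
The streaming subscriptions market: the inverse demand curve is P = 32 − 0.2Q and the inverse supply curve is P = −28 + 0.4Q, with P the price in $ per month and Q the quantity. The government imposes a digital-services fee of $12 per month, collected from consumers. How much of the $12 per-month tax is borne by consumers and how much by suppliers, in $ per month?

Inverting to Q(P) form: Qd = 160 − 5P; Qs = 2.5P + 70.
Before the tax: set 160 − 5P = 2.5P + 70 → P* = $12, Q* = 100.
With the tax collected from consumers, demand (in seller-price terms) shifts: Qd = 160 − 5(P + 12).
New equilibrium: consumers pay $16, suppliers receive $4, Q = 80. (Wedge: Pb − Ps = 12.)
Burden on consumers: $4; on suppliers: $8. (They sum to $12.)

Consumers bear $4 per month; suppliers bear $8 per month.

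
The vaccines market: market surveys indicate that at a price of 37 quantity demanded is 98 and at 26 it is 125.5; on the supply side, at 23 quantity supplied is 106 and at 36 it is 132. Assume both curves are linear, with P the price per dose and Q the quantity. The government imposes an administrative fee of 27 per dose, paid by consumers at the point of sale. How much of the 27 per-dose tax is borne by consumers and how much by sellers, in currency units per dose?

Demand slope: (125.5 − 98)/(26 − 37) = -2.5, so Qd = 190.5 − 2.5P.
Supply slope: (132 − 106)/(36 − 23) = 2, so Qs = 2P + 60.
Without the tax, 190.5 − 2.5P = 2P + 60 gives 4.5P = 130.5, so P* = 29 and Q* = 118.
With the tax collected from consumers, demand (in seller-price terms) shifts: Qd = 190.5 − 2.5(P + 27).
Solving gives Q = 88 with consumers paying 41 and sellers receiving 14 (the 27 wedge).
Burden on consumers: 12; on sellers: 15. (They sum to 27.)
The less price-elastic side of the market bears the larger share of a per-unit tax.

Consumers bear 12 per dose; sellers bear 15 per dose.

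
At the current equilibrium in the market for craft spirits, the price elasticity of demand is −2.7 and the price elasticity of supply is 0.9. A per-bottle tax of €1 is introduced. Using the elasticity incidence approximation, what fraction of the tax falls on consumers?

Incidence ratio: consumers' share ≈ εs / (εs + |εd|) = 0.9 / (0.9 + 2.7) = 0.25.
Supply is the less elastic side, so consumers bear the smaller share.

Consumers' share ≈ 0.25.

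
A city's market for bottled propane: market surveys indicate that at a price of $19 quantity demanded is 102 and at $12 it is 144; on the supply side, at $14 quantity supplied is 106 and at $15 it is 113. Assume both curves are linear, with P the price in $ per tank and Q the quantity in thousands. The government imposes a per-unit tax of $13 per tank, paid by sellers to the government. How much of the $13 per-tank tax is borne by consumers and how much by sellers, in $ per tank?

Demand slope: (144 − 102)/(12 − 19) = -6, so Qd = 216 − 6P.
Supply slope: (113 − 106)/(15 − 14) = 7, so Qs = 7P + 8.
Without the tax, 216 − 6P = 7P + 8 gives 13P = 208, so P* = $16 and Q* = 120.
With the tax collected from sellers, supply shifts: Qs = 7(P − 13) + 8.
New equilibrium: consumers pay $23, sellers receive $10, Q = 78. (Wedge: Pb − Ps = 13.)
Burden on consumers: $7; on sellers: $6. (They sum to $13.)
The less price-elastic side of the market bears the larger share of a per-unit tax.

Consumers bear $7 per tank; sellers bear $6 per tank.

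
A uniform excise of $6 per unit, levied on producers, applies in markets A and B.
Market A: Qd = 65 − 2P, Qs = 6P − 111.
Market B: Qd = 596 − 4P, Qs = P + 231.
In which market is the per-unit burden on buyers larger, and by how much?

Market A: pre-tax P* = $22, Q* = 21; post-tax Q = 12; per-unit burden on buyers = $4.5.
Market B: pre-tax P* = $73, Q* = 304; post-tax Q = 299.2; per-unit burden on buyers = $1.2.
Difference: $4.5 vs $1.2 → market A is larger by $3.3.

Market A, by $3.3.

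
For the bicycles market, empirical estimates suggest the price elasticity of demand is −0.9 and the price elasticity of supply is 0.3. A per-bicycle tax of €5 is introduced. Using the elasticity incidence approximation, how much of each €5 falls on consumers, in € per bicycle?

Incidence ratio: consumers' share ≈ εs / (εs + |εd|) = 0.3 / (0.3 + 0.9) = 0.25.
So consumers bear ≈ 0.25 × €5 = €1.25; sellers bear €3.75.

Consumers bear ≈ €1.25 per bicycle.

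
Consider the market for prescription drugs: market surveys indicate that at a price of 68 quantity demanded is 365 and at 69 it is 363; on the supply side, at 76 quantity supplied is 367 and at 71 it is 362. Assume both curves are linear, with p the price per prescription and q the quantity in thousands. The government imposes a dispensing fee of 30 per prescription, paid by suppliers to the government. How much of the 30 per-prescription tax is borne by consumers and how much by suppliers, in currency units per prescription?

Consumers bear 10 per prescription; suppliers bear 20 per prescription.

Demand slope: (363 − 365)/(69 − 68) = -2, so qd = 501 − 2p.
Supply slope: (362 − 367)/(71 − 76) = 1, so qs = p + 291.
Before the tax: set 501 − 2p = p + 291 → p* = 70, q* = 361.
With the tax collected from suppliers, supply shifts: qs = (p − 30) + 291.
Solving gives q = 341 with consumers paying 80 and suppliers receiving 50 (the 30 wedge).
Burden on consumers: 10; on suppliers: 20. (They sum to 30.)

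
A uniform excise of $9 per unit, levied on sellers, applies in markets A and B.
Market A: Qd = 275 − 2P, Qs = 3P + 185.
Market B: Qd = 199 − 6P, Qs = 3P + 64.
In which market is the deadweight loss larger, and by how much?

Market A: pre-tax P* = $18, Q* = 239; post-tax Q = 228.2; deadweight loss = $48.6.
Market B: pre-tax P* = $15, Q* = 109; post-tax Q = 91; deadweight loss = $81.
Difference: $48.6 vs $81 → market B is larger by $32.4.

Market B, by $32.4.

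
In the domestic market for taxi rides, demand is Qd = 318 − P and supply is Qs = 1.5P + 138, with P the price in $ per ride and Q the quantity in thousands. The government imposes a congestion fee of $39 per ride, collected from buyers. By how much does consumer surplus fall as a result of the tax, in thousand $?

Without the tax, 318 − P = 1.5P + 138 gives 2.5P = 180, so P* = $72 and Q* = 246.
With the tax collected from buyers, demand (in seller-price terms) shifts: Qd = 318 − (P + 39).
Solving gives Q = 222.6 with buyers paying $95.4 and sellers receiving $56.4 (the $39 wedge).
ΔCS is the trapezoid between Q = 222.6 and Q = 246 of height $23.4: ½ · (246 + 222.6) · 23.4 = $5482.62.

Consumer surplus falls by $5482.62 thousand.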